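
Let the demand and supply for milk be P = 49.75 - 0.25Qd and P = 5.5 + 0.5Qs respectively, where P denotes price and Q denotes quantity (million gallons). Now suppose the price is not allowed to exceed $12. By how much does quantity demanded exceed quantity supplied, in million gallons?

138

Rearranging demand gives Qd = 199 - 4P; rearranging supply gives Qs = 2P - 11. In a free market, 199 - 4P = 2P - 11 gives the equilibrium P* = 35, Q* = 59.
The ceiling of 12 is below the equilibrium price 35, so it binds.
At P = 12: Qd = 199 - 4·12 = 151 and Qs = 2·12 - 11 = 13.
Shortage = Qd - Qs = 151 - 13 = 138.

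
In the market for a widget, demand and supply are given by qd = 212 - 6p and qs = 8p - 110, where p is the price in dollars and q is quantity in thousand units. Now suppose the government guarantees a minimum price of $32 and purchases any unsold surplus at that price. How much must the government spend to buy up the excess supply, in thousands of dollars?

Equilibrium: 212 - 6p = 8p - 110, so 322 = 14p and p* = 23, q* = 74.
Because the floor (32) lies above the market-clearing price, it is binding.
At p = 32: qd = 212 - 6·32 = 20 and qs = 8·32 - 110 = 146.
Surplus = qs - qd = 126.
Government expenditure = surplus × support price = 126 × 32 = 4032.

4032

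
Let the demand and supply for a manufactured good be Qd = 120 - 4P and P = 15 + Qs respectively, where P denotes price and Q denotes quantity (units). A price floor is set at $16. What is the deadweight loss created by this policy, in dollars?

0

Rearranging supply gives Qs = P - 15. Setting quantity demanded equal to quantity supplied, 120 - 4P = P - 15, gives P* = 27 and Q* = 12.
Since 16 is below P* = 27, the floor does not bind and the free-market outcome prevails.
Since the control does not bind, no trades are prevented and deadweight loss is zero.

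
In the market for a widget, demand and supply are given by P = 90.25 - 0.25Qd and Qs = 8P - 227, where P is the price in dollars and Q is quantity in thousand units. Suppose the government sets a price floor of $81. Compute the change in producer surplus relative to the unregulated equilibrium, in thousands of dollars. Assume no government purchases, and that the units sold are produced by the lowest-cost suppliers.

Rearranging demand gives Qd = 361 - 4P. Equilibrium: 361 - 4P = 8P - 227, so 588 = 12P and P* = 49, Q* = 165.
Because the floor (81) lies above the market-clearing price, it is binding.
At P = 81: Qd = 361 - 4·81 = 37 and Qs = 8·81 - 227 = 421.
Producer surplus without the control is ½ · (49 - 28.375) · 165 = 1701.5625.
With the floor, 37 units are sold at 81. The supply price at Q = 37 is 33, so PS = ½ · [(81 - 28.375) + (81 - 33)] · 37 = 1861.5625.
Change in producer surplus = 1861.5625 - 1701.5625 = 160.

160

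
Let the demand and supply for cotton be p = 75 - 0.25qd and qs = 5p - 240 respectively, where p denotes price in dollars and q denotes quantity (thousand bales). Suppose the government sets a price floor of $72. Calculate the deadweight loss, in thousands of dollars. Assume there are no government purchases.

Rearranging demand gives qd = 300 - 4p. In a free market, 300 - 4p = 5p - 240 gives the equilibrium p* = 60, q* = 60.
The floor of 72 is above the equilibrium price 60, so it binds.
At p = 72: qd = 300 - 4·72 = 12 and qs = 5·72 - 240 = 120.
Quantity traded falls to 12. At q = 12 the demand price is (300 - 12)/4 = 72 and the supply price is (240 + 12)/5 = 50.4.
Deadweight loss = ½ · (72 - 50.4) · (60 - 12) = ½ · 21.6 · 48 = 518.4.

518.4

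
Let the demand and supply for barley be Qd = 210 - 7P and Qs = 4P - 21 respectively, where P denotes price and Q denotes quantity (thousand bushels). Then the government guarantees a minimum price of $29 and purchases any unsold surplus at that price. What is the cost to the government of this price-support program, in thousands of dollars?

Without the control the market clears where 210 - 7P = 4P - 21, i.e. P* = 21 and Q* = 63.
Because the floor (29) lies above the market-clearing price, it is binding.
At P = 29: Qd = 210 - 7·29 = 7 and Qs = 4·29 - 21 = 95.
Surplus = Qs - Qd = 88.
Government expenditure = surplus × support price = 88 × 29 = 2552.

2552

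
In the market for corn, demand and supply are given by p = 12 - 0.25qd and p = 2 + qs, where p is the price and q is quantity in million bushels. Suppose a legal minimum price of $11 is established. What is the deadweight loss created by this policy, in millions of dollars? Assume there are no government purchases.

10

Rearranging demand gives qd = 48 - 4p; rearranging supply gives qs = p - 2. Without the control the market clears where 48 - 4p = p - 2, i.e. p* = 10 and q* = 8.
Because the floor (11) lies above the market-clearing price, it is binding.
At p = 11: qd = 48 - 4·11 = 4 and qs = 11 - 2 = 9.
Quantity traded falls to 4. At q = 4 the demand price is (48 - 4)/4 = 11 and the supply price is 2 + 4 = 6.
Deadweight loss = ½ · (11 - 6) · (8 - 4) = ½ · 5 · 4 = 10.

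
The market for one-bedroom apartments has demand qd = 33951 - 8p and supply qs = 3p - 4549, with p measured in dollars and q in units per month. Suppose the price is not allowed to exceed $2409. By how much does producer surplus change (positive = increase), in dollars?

-4707119.5

Setting quantity demanded equal to quantity supplied, 33951 - 8p = 3p - 4549, gives p* = 3500 and q* = 5951.
Since 2409 < 3500, the ceiling is binding.
At p = 2409: qd = 33951 - 8·2409 = 14679 and qs = 3·2409 - 4549 = 2678.
Producer surplus without the control is ½ · (3500 - 4549/3) · 5951 = 35414401/6.
With the ceiling, producers sell 2678 units at 2409, so PS = ½ · (2409 - 4549/3) · 2678 = 3585842/3.
Change in producer surplus = 3585842/3 - 35414401/6 = -4707119.5.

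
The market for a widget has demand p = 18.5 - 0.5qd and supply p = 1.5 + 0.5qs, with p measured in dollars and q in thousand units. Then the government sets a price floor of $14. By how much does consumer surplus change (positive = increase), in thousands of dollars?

Rearranging demand gives qd = 37 - 2p; rearranging supply gives qs = 2p - 3. Equilibrium: 37 - 2p = 2p - 3, so 40 = 4p and p* = 10, q* = 17.
Since 14 > 10, the floor is binding.
At p = 14: qd = 37 - 2·14 = 9 and qs = 2·14 - 3 = 25.
Consumer surplus without the control is ½ · (18.5 - 10) · 17 = 72.25.
With the floor, consumers buy 9 units at 14, so CS = ½ · (18.5 - 14) · 9 = 20.25.
Change in consumer surplus = 20.25 - 72.25 = -52.

-52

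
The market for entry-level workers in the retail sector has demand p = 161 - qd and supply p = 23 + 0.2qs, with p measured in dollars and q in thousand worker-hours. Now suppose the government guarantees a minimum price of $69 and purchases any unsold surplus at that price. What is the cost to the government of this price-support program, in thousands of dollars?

Rearranging demand gives qd = 161 - p; rearranging supply gives qs = 5p - 115. Setting quantity demanded equal to quantity supplied, 161 - p = 5p - 115, gives p* = 46 and q* = 115.
Since 69 > 46, the floor is binding.
At p = 69: qd = 161 - 69 = 92 and qs = 5·69 - 115 = 230.
Surplus = qs - qd = 138.
Government expenditure = surplus × support price = 138 × 69 = 9522.

9522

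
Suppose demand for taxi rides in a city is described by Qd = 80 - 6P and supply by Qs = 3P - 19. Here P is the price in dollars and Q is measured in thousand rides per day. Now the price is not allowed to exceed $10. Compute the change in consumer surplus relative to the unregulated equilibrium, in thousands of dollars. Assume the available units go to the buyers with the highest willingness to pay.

10.25

Setting quantity demanded equal to quantity supplied, 80 - 6P = 3P - 19, gives P* = 11 and Q* = 14.
Since 10 < 11, the ceiling is binding.
At P = 10: Qd = 80 - 6·10 = 20 and Qs = 3·10 - 19 = 11.
Consumer surplus without the control is ½ · (40/3 - 11) · 14 = 49/3.
With the ceiling, 11 units are sold at 10 (assume they go to the highest-value buyers). The demand price at Q = 11 is 11.5, so CS = ½ · [(40/3 - 10) + (11.5 - 10)] · 11 = 319/12.
Change in consumer surplus = 319/12 - 49/3 = 10.25.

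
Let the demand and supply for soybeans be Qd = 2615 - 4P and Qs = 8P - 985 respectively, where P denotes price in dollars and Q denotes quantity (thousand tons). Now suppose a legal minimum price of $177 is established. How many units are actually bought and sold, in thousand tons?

1415

Without the control the market clears where 2615 - 4P = 8P - 985, i.e. P* = 300 and Q* = 1415.
The floor of 177 is below the equilibrium price 300, so it is not binding; the market clears at P* = 300, Q* = 1415.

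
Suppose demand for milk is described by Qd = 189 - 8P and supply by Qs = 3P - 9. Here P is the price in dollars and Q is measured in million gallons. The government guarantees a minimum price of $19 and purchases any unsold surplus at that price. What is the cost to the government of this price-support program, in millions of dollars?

In a free market, 189 - 8P = 3P - 9 gives the equilibrium P* = 18, Q* = 45.
Since 19 > 18, the floor is binding.
At P = 19: Qd = 189 - 8·19 = 37 and Qs = 3·19 - 9 = 48.
Surplus = Qs - Qd = 11.
Government expenditure = surplus × support price = 11 × 19 = 209.

209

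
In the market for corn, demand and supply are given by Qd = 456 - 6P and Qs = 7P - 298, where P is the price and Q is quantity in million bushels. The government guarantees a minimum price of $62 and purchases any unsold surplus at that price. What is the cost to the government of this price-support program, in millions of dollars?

3224

In a free market, 456 - 6P = 7P - 298 gives the equilibrium P* = 58, Q* = 108.
The floor of 62 is above the equilibrium price 58, so it binds.
At P = 62: Qd = 456 - 6·62 = 84 and Qs = 7·62 - 298 = 136.
Surplus = Qs - Qd = 52.
Government expenditure = surplus × support price = 52 × 62 = 3224.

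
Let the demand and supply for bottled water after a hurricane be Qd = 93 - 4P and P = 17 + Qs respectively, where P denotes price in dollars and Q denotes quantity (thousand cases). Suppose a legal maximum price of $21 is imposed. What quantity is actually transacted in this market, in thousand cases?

4

Rearranging supply gives Qs = P - 17. Without the control the market clears where 93 - 4P = P - 17, i.e. P* = 22 and Q* = 5.
Since 21 < 22, the ceiling is binding.
At P = 21: Qd = 93 - 4·21 = 9 and Qs = 21 - 17 = 4.
The quantity actually transacted is the short side, supply: 4.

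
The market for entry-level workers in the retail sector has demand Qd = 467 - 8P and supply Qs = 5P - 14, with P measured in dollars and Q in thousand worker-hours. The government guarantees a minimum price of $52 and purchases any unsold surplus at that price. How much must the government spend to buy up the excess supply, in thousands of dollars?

In a free market, 467 - 8P = 5P - 14 gives the equilibrium P* = 37, Q* = 171.
Since 52 > 37, the floor is binding.
At P = 52: Qd = 467 - 8·52 = 51 and Qs = 5·52 - 14 = 246.
Surplus = Qs - Qd = 195.
Government expenditure = surplus × support price = 195 × 52 = 10140.

10140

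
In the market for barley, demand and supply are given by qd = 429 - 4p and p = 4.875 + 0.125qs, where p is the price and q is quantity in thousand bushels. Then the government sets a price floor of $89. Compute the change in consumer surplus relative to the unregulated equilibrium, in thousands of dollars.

-8650

Rearranging supply gives qs = 8p - 39. Without the control the market clears where 429 - 4p = 8p - 39, i.e. p* = 39 and q* = 273.
The floor of 89 is above the equilibrium price 39, so it binds.
At p = 89: qd = 429 - 4·89 = 73 and qs = 8·89 - 39 = 673.
Consumer surplus without the control is ½ · (107.25 - 39) · 273 = 9316.125.
With the floor, consumers buy 73 units at 89, so CS = ½ · (107.25 - 89) · 73 = 666.125.
Change in consumer surplus = 666.125 - 9316.125 = -8650.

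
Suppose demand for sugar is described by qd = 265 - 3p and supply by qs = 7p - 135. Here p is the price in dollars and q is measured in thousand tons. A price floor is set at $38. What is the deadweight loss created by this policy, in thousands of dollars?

In a free market, 265 - 3p = 7p - 135 gives the equilibrium p* = 40, q* = 145.
The floor of 38 is below the equilibrium price 40, so it is not binding; the market clears at p* = 40, q* = 145.
Since the control does not bind, no trades are prevented and deadweight loss is zero.

0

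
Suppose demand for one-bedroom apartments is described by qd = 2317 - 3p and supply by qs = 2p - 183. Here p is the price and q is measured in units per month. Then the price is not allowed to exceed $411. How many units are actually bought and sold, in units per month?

Setting quantity demanded equal to quantity supplied, 2317 - 3p = 2p - 183, gives p* = 500 and q* = 817.
The ceiling of 411 is below the equilibrium price 500, so it binds.
At p = 411: qd = 2317 - 3·411 = 1084 and qs = 2·411 - 183 = 639.
The quantity actually transacted is the short side, supply: 639.

639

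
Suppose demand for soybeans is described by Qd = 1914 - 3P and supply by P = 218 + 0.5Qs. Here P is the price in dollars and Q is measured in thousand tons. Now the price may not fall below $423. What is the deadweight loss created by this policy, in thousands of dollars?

Rearranging supply gives Qs = 2P - 436. Equilibrium: 1914 - 3P = 2P - 436, so 2350 = 5P and P* = 470, Q* = 504.
The floor of 423 is below the equilibrium price 470, so it is not binding; the market clears at P* = 470, Q* = 504.
Since the control does not bind, no trades are prevented and deadweight loss is zero.

0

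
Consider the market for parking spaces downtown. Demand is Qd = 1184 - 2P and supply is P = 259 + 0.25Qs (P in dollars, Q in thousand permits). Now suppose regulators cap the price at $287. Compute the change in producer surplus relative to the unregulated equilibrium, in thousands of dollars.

Rearranging supply gives Qs = 4P - 1036. In a free market, 1184 - 2P = 4P - 1036 gives the equilibrium P* = 370, Q* = 444.
Because the ceiling (287) lies below the market-clearing price, it is binding.
At P = 287: Qd = 1184 - 2·287 = 610 and Qs = 4·287 - 1036 = 112.
Producer surplus without the control is ½ · (370 - 259) · 444 = 24642.
With the ceiling, producers sell 112 units at 287, so PS = ½ · (287 - 259) · 112 = 1568.
Change in producer surplus = 1568 - 24642 = -23074.

-23074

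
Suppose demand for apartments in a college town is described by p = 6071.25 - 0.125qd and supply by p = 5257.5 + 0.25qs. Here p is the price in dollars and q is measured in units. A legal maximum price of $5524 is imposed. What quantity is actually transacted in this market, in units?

1066

Rearranging demand gives qd = 48570 - 8p; rearranging supply gives qs = 4p - 21030. Without the control the market clears where 48570 - 8p = 4p - 21030, i.e. p* = 5800 and q* = 2170.
The ceiling of 5524 is below the equilibrium price 5800, so it binds.
At p = 5524: qd = 48570 - 8·5524 = 4378 and qs = 4·5524 - 21030 = 1066.
The quantity actually transacted is the short side, supply: 1066.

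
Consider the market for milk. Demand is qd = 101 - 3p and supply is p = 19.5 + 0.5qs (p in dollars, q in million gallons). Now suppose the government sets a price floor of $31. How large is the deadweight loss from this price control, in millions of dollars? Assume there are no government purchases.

33.75

Rearranging supply gives qs = 2p - 39. In a free market, 101 - 3p = 2p - 39 gives the equilibrium p* = 28, q* = 17.
The floor of 31 is above the equilibrium price 28, so it binds.
At p = 31: qd = 101 - 3·31 = 8 and qs = 2·31 - 39 = 23.
Quantity traded falls to 8. At q = 8 the demand price is (101 - 8)/3 = 31 and the supply price is (39 + 8)/2 = 23.5.
Deadweight loss = ½ · (31 - 23.5) · (17 - 8) = ½ · 7.5 · 9 = 33.75.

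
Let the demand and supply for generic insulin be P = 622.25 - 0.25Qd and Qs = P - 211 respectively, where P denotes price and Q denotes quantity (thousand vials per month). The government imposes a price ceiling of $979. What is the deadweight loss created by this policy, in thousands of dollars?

Rearranging demand gives Qd = 2489 - 4P. In a free market, 2489 - 4P = P - 211 gives the equilibrium P* = 540, Q* = 329.
The ceiling of 979 is above the equilibrium price 540, so it is not binding; the market clears at P* = 540, Q* = 329.
Since the control does not bind, no trades are prevented and deadweight loss is zero.

0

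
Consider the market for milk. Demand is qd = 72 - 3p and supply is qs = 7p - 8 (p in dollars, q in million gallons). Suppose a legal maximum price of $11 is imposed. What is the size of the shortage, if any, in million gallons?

0

In a free market, 72 - 3p = 7p - 8 gives the equilibrium p* = 8, q* = 48.
Since 11 is above p* = 8, the ceiling does not bind and the free-market outcome prevails.
Since the control does not bind, there is no shortage.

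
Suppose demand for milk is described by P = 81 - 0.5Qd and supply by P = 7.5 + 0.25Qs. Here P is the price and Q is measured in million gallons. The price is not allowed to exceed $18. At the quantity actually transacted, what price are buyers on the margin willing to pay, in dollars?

60

Rearranging demand gives Qd = 162 - 2P; rearranging supply gives Qs = 4P - 30. Setting quantity demanded equal to quantity supplied, 162 - 2P = 4P - 30, gives P* = 32 and Q* = 98.
The ceiling of 18 is below the equilibrium price 32, so it binds.
At P = 18: Qd = 162 - 2·18 = 126 and Qs = 4·18 - 30 = 42.
Only 42 units reach the market. On the demand curve, the marginal buyer's willingness to pay at Q = 42 is (162 - 42)/2 = 60.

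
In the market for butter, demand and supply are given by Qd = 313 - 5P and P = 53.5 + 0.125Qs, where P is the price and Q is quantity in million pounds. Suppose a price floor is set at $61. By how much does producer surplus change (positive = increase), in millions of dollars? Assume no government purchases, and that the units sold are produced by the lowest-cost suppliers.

7

Rearranging supply gives Qs = 8P - 428. Without the control the market clears where 313 - 5P = 8P - 428, i.e. P* = 57 and Q* = 28.
Because the floor (61) lies above the market-clearing price, it is binding.
At P = 61: Qd = 313 - 5·61 = 8 and Qs = 8·61 - 428 = 60.
Producer surplus without the control is ½ · (57 - 53.5) · 28 = 49.
With the floor, 8 units are sold at 61. The supply price at Q = 8 is 54.5, so PS = ½ · [(61 - 53.5) + (61 - 54.5)] · 8 = 56.
Change in producer surplus = 56 - 49 = 7.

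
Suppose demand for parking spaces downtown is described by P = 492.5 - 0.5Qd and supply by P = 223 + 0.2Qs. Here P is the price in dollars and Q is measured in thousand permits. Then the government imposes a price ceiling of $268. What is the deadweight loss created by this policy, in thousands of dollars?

Rearranging demand gives Qd = 985 - 2P; rearranging supply gives Qs = 5P - 1115. Equilibrium: 985 - 2P = 5P - 1115, so 2100 = 7P and P* = 300, Q* = 385.
Because the ceiling (268) lies below the market-clearing price, it is binding.
At P = 268: Qd = 985 - 2·268 = 449 and Qs = 5·268 - 1115 = 225.
Quantity traded falls to 225. At Q = 225 the demand price is (985 - 225)/2 = 380 and the supply price is (1115 + 225)/5 = 268.
Deadweight loss = ½ · (380 - 268) · (385 - 225) = ½ · 112 · 160 = 8960.

8960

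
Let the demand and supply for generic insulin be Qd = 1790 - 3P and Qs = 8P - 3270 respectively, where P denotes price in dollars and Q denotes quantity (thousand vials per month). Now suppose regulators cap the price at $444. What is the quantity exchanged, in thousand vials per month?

282

In a free market, 1790 - 3P = 8P - 3270 gives the equilibrium P* = 460, Q* = 410.
Because the ceiling (444) lies below the market-clearing price, it is binding.
At P = 444: Qd = 1790 - 3·444 = 458 and Qs = 8·444 - 3270 = 282.
The quantity actually transacted is the short side, supply: 282.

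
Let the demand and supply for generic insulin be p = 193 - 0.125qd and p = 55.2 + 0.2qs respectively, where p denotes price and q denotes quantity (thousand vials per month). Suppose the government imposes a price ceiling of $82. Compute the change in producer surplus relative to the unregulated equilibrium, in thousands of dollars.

Rearranging demand gives qd = 1544 - 8p; rearranging supply gives qs = 5p - 276. Setting quantity demanded equal to quantity supplied, 1544 - 8p = 5p - 276, gives p* = 140 and q* = 424.
Since 82 < 140, the ceiling is binding.
At p = 82: qd = 1544 - 8·82 = 888 and qs = 5·82 - 276 = 134.
Producer surplus without the control is ½ · (140 - 55.2) · 424 = 17977.6.
With the ceiling, producers sell 134 units at 82, so PS = ½ · (82 - 55.2) · 134 = 1795.6.
Change in producer surplus = 1795.6 - 17977.6 = -16182.

-16182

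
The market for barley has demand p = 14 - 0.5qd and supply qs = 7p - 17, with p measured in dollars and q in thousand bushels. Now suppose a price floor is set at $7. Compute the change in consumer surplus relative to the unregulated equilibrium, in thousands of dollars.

Rearranging demand gives qd = 28 - 2p. In a free market, 28 - 2p = 7p - 17 gives the equilibrium p* = 5, q* = 18.
The floor of 7 is above the equilibrium price 5, so it binds.
At p = 7: qd = 28 - 2·7 = 14 and qs = 7·7 - 17 = 32.
Consumer surplus without the control is ½ · (14 - 5) · 18 = 81.
With the floor, consumers buy 14 units at 7, so CS = ½ · (14 - 7) · 14 = 49.
Change in consumer surplus = 49 - 81 = -32.

-32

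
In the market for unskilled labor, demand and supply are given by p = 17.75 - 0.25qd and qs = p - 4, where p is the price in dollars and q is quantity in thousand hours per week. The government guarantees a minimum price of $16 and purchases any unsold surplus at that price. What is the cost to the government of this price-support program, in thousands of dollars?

80

Rearranging demand gives qd = 71 - 4p. Without the control the market clears where 71 - 4p = p - 4, i.e. p* = 15 and q* = 11.
Since 16 > 15, the floor is binding.
At p = 16: qd = 71 - 4·16 = 7 and qs = 16 - 4 = 12.
Surplus = qs - qd = 5.
Government expenditure = surplus × support price = 5 × 16 = 80.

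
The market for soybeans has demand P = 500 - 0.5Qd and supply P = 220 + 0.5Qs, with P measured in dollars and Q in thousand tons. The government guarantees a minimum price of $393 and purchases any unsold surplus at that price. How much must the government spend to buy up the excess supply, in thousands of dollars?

51876

Rearranging demand gives Qd = 1000 - 2P; rearranging supply gives Qs = 2P - 440. Setting quantity demanded equal to quantity supplied, 1000 - 2P = 2P - 440, gives P* = 360 and Q* = 280.
Because the floor (393) lies above the market-clearing price, it is binding.
At P = 393: Qd = 1000 - 2·393 = 214 and Qs = 2·393 - 440 = 346.
Surplus = Qs - Qd = 132.
Government expenditure = surplus × support price = 132 × 393 = 51876.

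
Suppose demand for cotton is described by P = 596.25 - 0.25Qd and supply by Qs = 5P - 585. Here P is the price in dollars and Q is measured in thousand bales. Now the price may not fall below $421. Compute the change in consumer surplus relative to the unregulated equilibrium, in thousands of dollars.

Rearranging demand gives Qd = 2385 - 4P. Without the control the market clears where 2385 - 4P = 5P - 585, i.e. P* = 330 and Q* = 1065.
Because the floor (421) lies above the market-clearing price, it is binding.
At P = 421: Qd = 2385 - 4·421 = 701 and Qs = 5·421 - 585 = 1520.
Consumer surplus without the control is ½ · (596.25 - 330) · 1065 = 141778.125.
With the floor, consumers buy 701 units at 421, so CS = ½ · (596.25 - 421) · 701 = 61425.125.
Change in consumer surplus = 61425.125 - 141778.125 = -80353.

-80353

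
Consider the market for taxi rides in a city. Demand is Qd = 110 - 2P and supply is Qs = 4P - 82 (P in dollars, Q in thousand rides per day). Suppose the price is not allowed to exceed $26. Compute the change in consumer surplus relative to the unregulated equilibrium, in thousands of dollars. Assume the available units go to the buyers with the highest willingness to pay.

-12

In a free market, 110 - 2P = 4P - 82 gives the equilibrium P* = 32, Q* = 46.
Because the ceiling (26) lies below the market-clearing price, it is binding.
At P = 26: Qd = 110 - 2·26 = 58 and Qs = 4·26 - 82 = 22.
Consumer surplus without the control is ½ · (55 - 32) · 46 = 529.
With the ceiling, 22 units are sold at 26 (assume they go to the highest-value buyers). The demand price at Q = 22 is 44, so CS = ½ · [(55 - 26) + (44 - 26)] · 22 = 517.
Change in consumer surplus = 517 - 529 = -12.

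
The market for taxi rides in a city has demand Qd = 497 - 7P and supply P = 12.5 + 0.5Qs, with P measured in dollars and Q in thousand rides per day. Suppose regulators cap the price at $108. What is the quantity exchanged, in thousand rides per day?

91

Rearranging supply gives Qs = 2P - 25. Without the control the market clears where 497 - 7P = 2P - 25, i.e. P* = 58 and Q* = 91.
The ceiling of 108 is above the equilibrium price 58, so it is not binding; the market clears at P* = 58, Q* = 91.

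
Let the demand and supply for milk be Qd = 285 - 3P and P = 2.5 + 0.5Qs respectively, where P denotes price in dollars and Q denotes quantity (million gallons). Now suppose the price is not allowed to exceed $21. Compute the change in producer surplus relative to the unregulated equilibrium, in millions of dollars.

-2738

Rearranging supply gives Qs = 2P - 5. In a free market, 285 - 3P = 2P - 5 gives the equilibrium P* = 58, Q* = 111.
Since 21 < 58, the ceiling is binding.
At P = 21: Qd = 285 - 3·21 = 222 and Qs = 2·21 - 5 = 37.
Producer surplus without the control is ½ · (58 - 2.5) · 111 = 3080.25.
With the ceiling, producers sell 37 units at 21, so PS = ½ · (21 - 2.5) · 37 = 342.25.
Change in producer surplus = 342.25 - 3080.25 = -2738.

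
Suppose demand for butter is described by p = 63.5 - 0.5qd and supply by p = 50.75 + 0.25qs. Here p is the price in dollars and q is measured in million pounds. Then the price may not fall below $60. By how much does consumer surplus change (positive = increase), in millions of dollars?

Rearranging demand gives qd = 127 - 2p; rearranging supply gives qs = 4p - 203. Setting quantity demanded equal to quantity supplied, 127 - 2p = 4p - 203, gives p* = 55 and q* = 17.
Because the floor (60) lies above the market-clearing price, it is binding.
At p = 60: qd = 127 - 2·60 = 7 and qs = 4·60 - 203 = 37.
Consumer surplus without the control is ½ · (63.5 - 55) · 17 = 72.25.
With the floor, consumers buy 7 units at 60, so CS = ½ · (63.5 - 60) · 7 = 12.25.
Change in consumer surplus = 12.25 - 72.25 = -60.

-60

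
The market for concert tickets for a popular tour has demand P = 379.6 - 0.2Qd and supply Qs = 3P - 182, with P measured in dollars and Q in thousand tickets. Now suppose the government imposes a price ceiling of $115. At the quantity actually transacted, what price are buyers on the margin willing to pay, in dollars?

Rearranging demand gives Qd = 1898 - 5P. In a free market, 1898 - 5P = 3P - 182 gives the equilibrium P* = 260, Q* = 598.
The ceiling of 115 is below the equilibrium price 260, so it binds.
At P = 115: Qd = 1898 - 5·115 = 1323 and Qs = 3·115 - 182 = 163.
Only 163 units reach the market. On the demand curve, the marginal buyer's willingness to pay at Q = 163 is (1898 - 163)/5 = 347.

347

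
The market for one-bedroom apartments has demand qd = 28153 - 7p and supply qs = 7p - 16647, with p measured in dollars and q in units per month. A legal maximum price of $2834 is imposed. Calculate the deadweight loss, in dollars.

Setting quantity demanded equal to quantity supplied, 28153 - 7p = 7p - 16647, gives p* = 3200 and q* = 5753.
The ceiling of 2834 is below the equilibrium price 3200, so it binds.
At p = 2834: qd = 28153 - 7·2834 = 8315 and qs = 7·2834 - 16647 = 3191.
Quantity traded falls to 3191. At q = 3191 the demand price is (28153 - 3191)/7 = 3566 and the supply price is (16647 + 3191)/7 = 2834.
Deadweight loss = ½ · (3566 - 2834) · (5753 - 3191) = ½ · 732 · 2562 = 937692.

937692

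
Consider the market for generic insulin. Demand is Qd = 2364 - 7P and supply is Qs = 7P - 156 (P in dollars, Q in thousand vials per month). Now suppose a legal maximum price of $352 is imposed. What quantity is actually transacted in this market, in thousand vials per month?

1104

Without the control the market clears where 2364 - 7P = 7P - 156, i.e. P* = 180 and Q* = 1104.
Since 352 is above P* = 180, the ceiling does not bind and the free-market outcome prevails.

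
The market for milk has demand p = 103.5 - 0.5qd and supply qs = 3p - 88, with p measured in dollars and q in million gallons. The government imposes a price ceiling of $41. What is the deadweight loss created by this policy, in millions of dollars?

1215

Rearranging demand gives qd = 207 - 2p. Without the control the market clears where 207 - 2p = 3p - 88, i.e. p* = 59 and q* = 89.
The ceiling of 41 is below the equilibrium price 59, so it binds.
At p = 41: qd = 207 - 2·41 = 125 and qs = 3·41 - 88 = 35.
Quantity traded falls to 35. At q = 35 the demand price is (207 - 35)/2 = 86 and the supply price is (88 + 35)/3 = 41.
Deadweight loss = ½ · (86 - 41) · (89 - 35) = ½ · 45 · 54 = 1215.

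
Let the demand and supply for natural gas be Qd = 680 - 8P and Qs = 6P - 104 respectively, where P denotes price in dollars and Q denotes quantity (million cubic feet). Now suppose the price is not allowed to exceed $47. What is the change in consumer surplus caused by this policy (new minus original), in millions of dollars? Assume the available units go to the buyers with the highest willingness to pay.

1419.75

Equilibrium: 680 - 8P = 6P - 104, so 784 = 14P and P* = 56, Q* = 232.
Since 47 < 56, the ceiling is binding.
At P = 47: Qd = 680 - 8·47 = 304 and Qs = 6·47 - 104 = 178.
Consumer surplus without the control is ½ · (85 - 56) · 232 = 3364.
With the ceiling, 178 units are sold at 47 (assume they go to the highest-value buyers). The demand price at Q = 178 is 62.75, so CS = ½ · [(85 - 47) + (62.75 - 47)] · 178 = 4783.75.
Change in consumer surplus = 4783.75 - 3364 = 1419.75.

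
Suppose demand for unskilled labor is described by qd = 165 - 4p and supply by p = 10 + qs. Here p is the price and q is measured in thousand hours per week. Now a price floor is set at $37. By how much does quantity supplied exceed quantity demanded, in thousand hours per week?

Rearranging supply gives qs = p - 10. Equilibrium: 165 - 4p = p - 10, so 175 = 5p and p* = 35, q* = 25.
The floor of 37 is above the equilibrium price 35, so it binds.
At p = 37: qd = 165 - 4·37 = 17 and qs = 37 - 10 = 27.
Surplus = qs - qd = 27 - 17 = 10.

10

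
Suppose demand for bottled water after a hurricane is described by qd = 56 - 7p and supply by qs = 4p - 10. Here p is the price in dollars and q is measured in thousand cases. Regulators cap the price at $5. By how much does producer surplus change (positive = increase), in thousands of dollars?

Without the control the market clears where 56 - 7p = 4p - 10, i.e. p* = 6 and q* = 14.
Because the ceiling (5) lies below the market-clearing price, it is binding.
At p = 5: qd = 56 - 7·5 = 21 and qs = 4·5 - 10 = 10.
Producer surplus without the control is ½ · (6 - 2.5) · 14 = 24.5.
With the ceiling, producers sell 10 units at 5, so PS = ½ · (5 - 2.5) · 10 = 12.5.
Change in producer surplus = 12.5 - 24.5 = -12.

-12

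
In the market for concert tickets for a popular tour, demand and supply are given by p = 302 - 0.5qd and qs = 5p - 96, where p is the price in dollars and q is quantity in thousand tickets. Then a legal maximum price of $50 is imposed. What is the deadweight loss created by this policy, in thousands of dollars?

21875

Rearranging demand gives qd = 604 - 2p. Setting quantity demanded equal to quantity supplied, 604 - 2p = 5p - 96, gives p* = 100 and q* = 404.
Because the ceiling (50) lies below the market-clearing price, it is binding.
At p = 50: qd = 604 - 2·50 = 504 and qs = 5·50 - 96 = 154.
Quantity traded falls to 154. At q = 154 the demand price is (604 - 154)/2 = 225 and the supply price is (96 + 154)/5 = 50.
Deadweight loss = ½ · (225 - 50) · (404 - 154) = ½ · 175 · 250 = 21875.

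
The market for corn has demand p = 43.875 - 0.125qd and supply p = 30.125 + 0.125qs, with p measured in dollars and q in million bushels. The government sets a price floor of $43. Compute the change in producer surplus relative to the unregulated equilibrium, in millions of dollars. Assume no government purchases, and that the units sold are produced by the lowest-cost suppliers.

-102

Rearranging demand gives qd = 351 - 8p; rearranging supply gives qs = 8p - 241. Equilibrium: 351 - 8p = 8p - 241, so 592 = 16p and p* = 37, q* = 55.
Because the floor (43) lies above the market-clearing price, it is binding.
At p = 43: qd = 351 - 8·43 = 7 and qs = 8·43 - 241 = 103.
Producer surplus without the control is ½ · (37 - 30.125) · 55 = 189.0625.
With the floor, 7 units are sold at 43. The supply price at q = 7 is 31, so PS = ½ · [(43 - 30.125) + (43 - 31)] · 7 = 87.0625.
Change in producer surplus = 87.0625 - 189.0625 = -102.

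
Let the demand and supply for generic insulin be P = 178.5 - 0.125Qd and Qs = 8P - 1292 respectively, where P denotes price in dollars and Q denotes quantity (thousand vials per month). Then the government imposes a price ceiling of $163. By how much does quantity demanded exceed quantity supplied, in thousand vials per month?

Rearranging demand gives Qd = 1428 - 8P. Setting quantity demanded equal to quantity supplied, 1428 - 8P = 8P - 1292, gives P* = 170 and Q* = 68.
The ceiling of 163 is below the equilibrium price 170, so it binds.
At P = 163: Qd = 1428 - 8·163 = 124 and Qs = 8·163 - 1292 = 12.
Shortage = Qd - Qs = 124 - 12 = 112.

112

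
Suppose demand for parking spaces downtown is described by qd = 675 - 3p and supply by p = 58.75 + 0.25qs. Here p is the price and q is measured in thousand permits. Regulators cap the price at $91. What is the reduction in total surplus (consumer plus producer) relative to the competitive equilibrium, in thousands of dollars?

Rearranging supply gives qs = 4p - 235. Equilibrium: 675 - 3p = 4p - 235, so 910 = 7p and p* = 130, q* = 285.
The ceiling of 91 is below the equilibrium price 130, so it binds.
At p = 91: qd = 675 - 3·91 = 402 and qs = 4·91 - 235 = 129.
Quantity traded falls to 129. At q = 129 the demand price is (675 - 129)/3 = 182 and the supply price is (235 + 129)/4 = 91.
Deadweight loss = ½ · (182 - 91) · (285 - 129) = ½ · 91 · 156 = 7098.

7098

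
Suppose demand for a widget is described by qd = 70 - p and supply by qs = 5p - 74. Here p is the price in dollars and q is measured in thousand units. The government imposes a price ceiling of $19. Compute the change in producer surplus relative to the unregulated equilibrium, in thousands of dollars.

Equilibrium: 70 - p = 5p - 74, so 144 = 6p and p* = 24, q* = 46.
Because the ceiling (19) lies below the market-clearing price, it is binding.
At p = 19: qd = 70 - 19 = 51 and qs = 5·19 - 74 = 21.
Producer surplus without the control is ½ · (24 - 14.8) · 46 = 211.6.
With the ceiling, producers sell 21 units at 19, so PS = ½ · (19 - 14.8) · 21 = 44.1.
Change in producer surplus = 44.1 - 211.6 = -167.5.

-167.5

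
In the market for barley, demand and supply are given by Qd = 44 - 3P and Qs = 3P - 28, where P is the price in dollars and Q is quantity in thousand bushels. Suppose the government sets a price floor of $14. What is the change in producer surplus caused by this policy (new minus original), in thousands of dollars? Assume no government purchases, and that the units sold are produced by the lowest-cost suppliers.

-2

In a free market, 44 - 3P = 3P - 28 gives the equilibrium P* = 12, Q* = 8.
The floor of 14 is above the equilibrium price 12, so it binds.
At P = 14: Qd = 44 - 3·14 = 2 and Qs = 3·14 - 28 = 14.
Producer surplus without the control is ½ · (12 - 28/3) · 8 = 32/3.
With the floor, 2 units are sold at 14. The supply price at Q = 2 is 10, so PS = ½ · [(14 - 28/3) + (14 - 10)] · 2 = 26/3.
Change in producer surplus = 26/3 - 32/3 = -2.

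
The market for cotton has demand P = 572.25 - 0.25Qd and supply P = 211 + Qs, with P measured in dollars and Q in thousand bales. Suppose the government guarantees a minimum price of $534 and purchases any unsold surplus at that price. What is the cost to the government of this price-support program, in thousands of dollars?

90780

Rearranging demand gives Qd = 2289 - 4P; rearranging supply gives Qs = P - 211. Without the control the market clears where 2289 - 4P = P - 211, i.e. P* = 500 and Q* = 289.
Since 534 > 500, the floor is binding.
At P = 534: Qd = 2289 - 4·534 = 153 and Qs = 534 - 211 = 323.
Surplus = Qs - Qd = 170.
Government expenditure = surplus × support price = 170 × 534 = 90780.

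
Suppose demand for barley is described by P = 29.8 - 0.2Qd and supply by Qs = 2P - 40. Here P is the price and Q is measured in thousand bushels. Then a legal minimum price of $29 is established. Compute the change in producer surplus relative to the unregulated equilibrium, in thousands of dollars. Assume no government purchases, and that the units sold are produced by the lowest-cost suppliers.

-17

Rearranging demand gives Qd = 149 - 5P. Without the control the market clears where 149 - 5P = 2P - 40, i.e. P* = 27 and Q* = 14.
Because the floor (29) lies above the market-clearing price, it is binding.
At P = 29: Qd = 149 - 5·29 = 4 and Qs = 2·29 - 40 = 18.
Producer surplus without the control is ½ · (27 - 20) · 14 = 49.
With the floor, 4 units are sold at 29. The supply price at Q = 4 is 22, so PS = ½ · [(29 - 20) + (29 - 22)] · 4 = 32.
Change in producer surplus = 32 - 49 = -17.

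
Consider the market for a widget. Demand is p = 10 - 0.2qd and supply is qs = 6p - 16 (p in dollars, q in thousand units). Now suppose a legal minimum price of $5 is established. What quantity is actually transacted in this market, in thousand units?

20

Rearranging demand gives qd = 50 - 5p. In a free market, 50 - 5p = 6p - 16 gives the equilibrium p* = 6, q* = 20.
Since 5 is below p* = 6, the floor does not bind and the free-market outcome prevails.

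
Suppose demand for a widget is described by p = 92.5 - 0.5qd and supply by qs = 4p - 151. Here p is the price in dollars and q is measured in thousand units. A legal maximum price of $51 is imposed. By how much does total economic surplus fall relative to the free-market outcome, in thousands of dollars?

150

Rearranging demand gives qd = 185 - 2p. Setting quantity demanded equal to quantity supplied, 185 - 2p = 4p - 151, gives p* = 56 and q* = 73.
Because the ceiling (51) lies below the market-clearing price, it is binding.
At p = 51: qd = 185 - 2·51 = 83 and qs = 4·51 - 151 = 53.
Quantity traded falls to 53. At q = 53 the demand price is (185 - 53)/2 = 66 and the supply price is (151 + 53)/4 = 51.
Deadweight loss = ½ · (66 - 51) · (73 - 53) = ½ · 15 · 20 = 150.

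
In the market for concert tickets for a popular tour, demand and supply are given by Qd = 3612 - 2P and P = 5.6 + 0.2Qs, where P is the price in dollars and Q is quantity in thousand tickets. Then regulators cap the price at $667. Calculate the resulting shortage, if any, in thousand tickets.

Rearranging supply gives Qs = 5P - 28. Equilibrium: 3612 - 2P = 5P - 28, so 3640 = 7P and P* = 520, Q* = 2572.
Since 667 is above P* = 520, the ceiling does not bind and the free-market outcome prevails.
Since the control does not bind, there is no shortage.

0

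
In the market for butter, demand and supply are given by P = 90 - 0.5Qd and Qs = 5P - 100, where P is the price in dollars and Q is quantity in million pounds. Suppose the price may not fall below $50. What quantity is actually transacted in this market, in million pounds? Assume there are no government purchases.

Rearranging demand gives Qd = 180 - 2P. Setting quantity demanded equal to quantity supplied, 180 - 2P = 5P - 100, gives P* = 40 and Q* = 100.
Because the floor (50) lies above the market-clearing price, it is binding.
At P = 50: Qd = 180 - 2·50 = 80 and Qs = 5·50 - 100 = 150.
The quantity actually transacted is the short side, demand: 80.

80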